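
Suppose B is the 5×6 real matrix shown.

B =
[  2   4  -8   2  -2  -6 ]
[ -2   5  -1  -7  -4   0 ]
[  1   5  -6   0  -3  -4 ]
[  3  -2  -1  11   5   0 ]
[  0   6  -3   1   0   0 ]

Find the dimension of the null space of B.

Row reduce to echelon form.
R2 ← R2 + R1: [0, 9, -9, -5, -6, -6]
R3 ← R3 − (1/2)·R1: [0, 3, -2, -1, -2, -1]
R4 ← R4 − (3/2)·R1: [0, -8, 11, 8, 8, 9]
R3 ← R3 − (1/3)·R2: [0, 0, 1, 2/3, 0, 1]
R4 ← R4 + (8/9)·R2: [0, 0, 3, 32/9, 8/3, 11/3]
R5 ← R5 − (2/3)·R2: [0, 0, 3, 13/3, 4, 4]
R4 ← R4 − (3)·R3: [0, 0, 0, 14/9, 8/3, 2/3]
R5 ← R5 − (3)·R3: [0, 0, 0, 7/3, 4, 1]
R5 ← R5 − (3/2)·R4: [0, 0, 0, 0, 0, 0]
4 nonzero rows, so rank(B) = 4.
B has 6 columns; by rank–nullity, nullity = 6 − 4 = 2.

2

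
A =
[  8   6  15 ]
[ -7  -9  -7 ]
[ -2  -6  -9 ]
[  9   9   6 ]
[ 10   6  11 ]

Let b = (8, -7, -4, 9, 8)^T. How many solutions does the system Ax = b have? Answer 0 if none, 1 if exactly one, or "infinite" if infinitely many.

Row reduce the augmented matrix [A | b].
R2 ← R2 + (7/8)·R1: [0, -15/4, 49/8, 0]
R3 ← R3 + (1/4)·R1: [0, -9/2, -21/4, -2]
R4 ← R4 − (9/8)·R1: [0, 9/4, -87/8, 0]
R5 ← R5 − (5/4)·R1: [0, -3/2, -31/4, -2]
R3 ← R3 − (6/5)·R2: [0, 0, -63/5, -2]
R4 ← R4 + (3/5)·R2: [0, 0, -36/5, 0]
R5 ← R5 − (2/5)·R2: [0, 0, -51/5, -2]
R4 ← R4 − (4/7)·R3: [0, 0, 0, 8/7]
R5 ← R5 − (17/21)·R3: [0, 0, 0, -8/21]
R5 ← R5 + (1/3)·R4: [0, 0, 0, 0]
The echelon form has 4 nonzero rows; the last pivot sits in the augmented column, so rank(A) = 3 but rank([A|b]) = 4.
Since the ranks differ, the system is inconsistent.
It has no solutions.

0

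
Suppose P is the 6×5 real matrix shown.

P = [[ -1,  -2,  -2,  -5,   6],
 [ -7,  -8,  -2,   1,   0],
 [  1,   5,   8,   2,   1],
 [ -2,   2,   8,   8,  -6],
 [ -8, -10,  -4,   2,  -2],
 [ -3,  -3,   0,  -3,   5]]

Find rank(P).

Row reduce to echelon form.
R2 ← R2 − (7)·R1: [0, 6, 12, 36, -42]
R3 ← R3 + R1: [0, 3, 6, -3, 7]
R4 ← R4 − (2)·R1: [0, 6, 12, 18, -18]
R5 ← R5 − (8)·R1: [0, 6, 12, 42, -50]
R6 ← R6 − (3)·R1: [0, 3, 6, 12, -13]
R3 ← R3 − (1/2)·R2: [0, 0, 0, -21, 28]
R4 ← R4 − R2: [0, 0, 0, -18, 24]
R5 ← R5 − R2: [0, 0, 0, 6, -8]
R6 ← R6 − (1/2)·R2: [0, 0, 0, -6, 8]
R4 ← R4 − (6/7)·R3: [0, 0, 0, 0, 0]
R5 ← R5 + (2/7)·R3: [0, 0, 0, 0, 0]
R6 ← R6 − (2/7)·R3: [0, 0, 0, 0, 0]
Echelon form has 3 nonzero rows, so rank(P) = 3.

3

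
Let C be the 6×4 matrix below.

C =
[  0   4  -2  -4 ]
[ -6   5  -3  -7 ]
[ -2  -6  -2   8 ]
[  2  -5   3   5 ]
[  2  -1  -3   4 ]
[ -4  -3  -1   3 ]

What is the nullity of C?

0

Row reduce to echelon form.
Swap R1 ↔ R2
R3 ← R3 − (1/3)·R1: [0, -23/3, -1, 31/3]
R4 ← R4 + (1/3)·R1: [0, -10/3, 2, 8/3]
R5 ← R5 + (1/3)·R1: [0, 2/3, -4, 5/3]
R6 ← R6 − (2/3)·R1: [0, -19/3, 1, 23/3]
R3 ← R3 + (23/12)·R2: [0, 0, -29/6, 8/3]
R4 ← R4 + (5/6)·R2: [0, 0, 1/3, -2/3]
R5 ← R5 − (1/6)·R2: [0, 0, -11/3, 7/3]
R6 ← R6 + (19/12)·R2: [0, 0, -13/6, 4/3]
R4 ← R4 + (2/29)·R3: [0, 0, 0, -14/29]
R5 ← R5 − (22/29)·R3: [0, 0, 0, 9/29]
R6 ← R6 − (13/29)·R3: [0, 0, 0, 4/29]
R5 ← R5 + (9/14)·R4: [0, 0, 0, 0]
R6 ← R6 + (2/7)·R4: [0, 0, 0, 0]
4 nonzero rows, so rank(C) = 4.
C has 4 columns; by rank–nullity, nullity = 4 − 4 = 0.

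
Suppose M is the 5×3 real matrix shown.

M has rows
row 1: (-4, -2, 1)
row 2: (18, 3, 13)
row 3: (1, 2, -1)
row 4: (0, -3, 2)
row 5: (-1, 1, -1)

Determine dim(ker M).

Row reduce to echelon form.
R2 ← R2 + (9/2)·R1: [0, -6, 35/2]
R3 ← R3 + (1/4)·R1: [0, 3/2, -3/4]
R5 ← R5 − (1/4)·R1: [0, 3/2, -5/4]
R3 ← R3 + (1/4)·R2: [0, 0, 29/8]
R4 ← R4 − (1/2)·R2: [0, 0, -27/4]
R5 ← R5 + (1/4)·R2: [0, 0, 25/8]
R4 ← R4 + (54/29)·R3: [0, 0, 0]
R5 ← R5 − (25/29)·R3: [0, 0, 0]
3 nonzero rows, so rank(M) = 3.
M has 3 columns; by rank–nullity, nullity = 3 − 3 = 0.

0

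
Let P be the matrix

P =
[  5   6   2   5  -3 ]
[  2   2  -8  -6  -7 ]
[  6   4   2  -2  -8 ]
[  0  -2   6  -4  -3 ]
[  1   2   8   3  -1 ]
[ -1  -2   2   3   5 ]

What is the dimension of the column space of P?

4

Row reduce to echelon form.
R2 ← R2 − (2/5)·R1: [0, -2/5, -44/5, -8, -29/5]
R3 ← R3 − (6/5)·R1: [0, -16/5, -2/5, -8, -22/5]
R5 ← R5 − (1/5)·R1: [0, 4/5, 38/5, 2, -2/5]
R6 ← R6 + (1/5)·R1: [0, -4/5, 12/5, 4, 22/5]
R3 ← R3 − (8)·R2: [0, 0, 70, 56, 42]
R4 ← R4 − (5)·R2: [0, 0, 50, 36, 26]
R5 ← R5 + (2)·R2: [0, 0, -10, -14, -12]
R6 ← R6 − (2)·R2: [0, 0, 20, 20, 16]
R4 ← R4 − (5/7)·R3: [0, 0, 0, -4, -4]
R5 ← R5 + (1/7)·R3: [0, 0, 0, -6, -6]
R6 ← R6 − (2/7)·R3: [0, 0, 0, 4, 4]
R5 ← R5 − (3/2)·R4: [0, 0, 0, 0, 0]
R6 ← R6 + R4: [0, 0, 0, 0, 0]
Echelon form has 4 nonzero rows, so rank(P) = 4.
The column space has dimension equal to the rank: 4.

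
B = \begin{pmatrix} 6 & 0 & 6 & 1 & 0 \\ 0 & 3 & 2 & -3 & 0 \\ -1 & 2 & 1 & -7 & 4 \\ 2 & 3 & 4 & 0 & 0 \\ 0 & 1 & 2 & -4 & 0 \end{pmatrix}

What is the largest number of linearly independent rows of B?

Row reduce to echelon form.
R3 ← R3 + (1/6)·R1: [0, 2, 2, -41/6, 4]
R4 ← R4 − (1/3)·R1: [0, 3, 2, -1/3, 0]
R3 ← R3 − (2/3)·R2: [0, 0, 2/3, -29/6, 4]
R4 ← R4 − R2: [0, 0, 0, 8/3, 0]
R5 ← R5 − (1/3)·R2: [0, 0, 4/3, -3, 0]
R5 ← R5 − (2)·R3: [0, 0, 0, 20/3, -8]
R5 ← R5 − (5/2)·R4: [0, 0, 0, 0, -8]
Echelon form has 5 nonzero rows, so rank(B) = 5.
The rank gives the maximum number of linearly independent rows: 5.

5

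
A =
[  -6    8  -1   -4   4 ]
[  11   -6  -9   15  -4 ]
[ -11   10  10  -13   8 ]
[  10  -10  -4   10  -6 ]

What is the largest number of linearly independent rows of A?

3

Row reduce to echelon form.
R2 ← R2 + (11/6)·R1: [0, 26/3, -65/6, 23/3, 10/3]
R3 ← R3 − (11/6)·R1: [0, -14/3, 71/6, -17/3, 2/3]
R4 ← R4 + (5/3)·R1: [0, 10/3, -17/3, 10/3, 2/3]
R3 ← R3 + (7/13)·R2: [0, 0, 6, -20/13, 32/13]
R4 ← R4 − (5/13)·R2: [0, 0, -3/2, 5/13, -8/13]
R4 ← R4 + (1/4)·R3: [0, 0, 0, 0, 0]
Echelon form has 3 nonzero rows, so rank(A) = 3.
The rank gives the maximum number of linearly independent rows: 3.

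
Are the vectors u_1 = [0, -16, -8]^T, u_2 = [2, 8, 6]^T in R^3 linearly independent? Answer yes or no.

Form the matrix with these vectors as rows and row reduce.
Swap R1 ↔ R2
2 nonzero rows, so the 2 vectors span a space of dimension 2.
Since 2 = 2, the vectors are linearly independent.

yes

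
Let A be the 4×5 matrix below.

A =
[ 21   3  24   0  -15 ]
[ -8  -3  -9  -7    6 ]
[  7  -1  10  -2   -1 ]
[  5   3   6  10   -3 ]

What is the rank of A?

Row reduce to echelon form.
R2 ← R2 + (8/21)·R1: [0, -13/7, 1/7, -7, 2/7]
R3 ← R3 − (1/3)·R1: [0, -2, 2, -2, 4]
R4 ← R4 − (5/21)·R1: [0, 16/7, 2/7, 10, 4/7]
R3 ← R3 − (14/13)·R2: [0, 0, 24/13, 72/13, 48/13]
R4 ← R4 + (16/13)·R2: [0, 0, 6/13, 18/13, 12/13]
R4 ← R4 − (1/4)·R3: [0, 0, 0, 0, 0]
Echelon form has 3 nonzero rows, so rank(A) = 3.

3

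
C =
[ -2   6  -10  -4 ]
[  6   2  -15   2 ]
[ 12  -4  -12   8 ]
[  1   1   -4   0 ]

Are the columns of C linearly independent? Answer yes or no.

no

Row reduce C to echelon form.
R2 ← R2 + (3)·R1: [0, 20, -45, -10]
R3 ← R3 + (6)·R1: [0, 32, -72, -16]
R4 ← R4 + (1/2)·R1: [0, 4, -9, -2]
R3 ← R3 − (8/5)·R2: [0, 0, 0, 0]
R4 ← R4 − (1/5)·R2: [0, 0, 0, 0]
2 pivots among 4 columns.
Only 2 < 4 pivot columns, so the columns are linearly dependent.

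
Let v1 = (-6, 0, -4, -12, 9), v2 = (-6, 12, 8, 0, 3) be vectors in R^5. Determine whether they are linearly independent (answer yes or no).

yes

Form the matrix with these vectors as rows and row reduce.
R2 ← R2 − R1: [0, 12, 12, 12, -6]
2 nonzero rows, so the 2 vectors span a space of dimension 2.
Since 2 = 2, the vectors are linearly independent.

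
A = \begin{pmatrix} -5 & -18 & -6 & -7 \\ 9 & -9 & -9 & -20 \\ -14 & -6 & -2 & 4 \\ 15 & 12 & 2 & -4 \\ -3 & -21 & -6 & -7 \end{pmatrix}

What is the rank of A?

4

Row reduce to echelon form.
R2 ← R2 + (9/5)·R1: [0, -207/5, -99/5, -163/5]
R3 ← R3 − (14/5)·R1: [0, 222/5, 74/5, 118/5]
R4 ← R4 + (3)·R1: [0, -42, -16, -25]
R5 ← R5 − (3/5)·R1: [0, -51/5, -12/5, -14/5]
R3 ← R3 + (74/69)·R2: [0, 0, -148/23, -784/69]
R4 ← R4 − (70/69)·R2: [0, 0, 94/23, 557/69]
R5 ← R5 − (17/69)·R2: [0, 0, 57/23, 361/69]
R4 ← R4 + (47/74)·R3: [0, 0, 0, 95/111]
R5 ← R5 + (57/148)·R3: [0, 0, 0, 95/111]
R5 ← R5 − R4: [0, 0, 0, 0]
Echelon form has 4 nonzero rows, so rank(A) = 4.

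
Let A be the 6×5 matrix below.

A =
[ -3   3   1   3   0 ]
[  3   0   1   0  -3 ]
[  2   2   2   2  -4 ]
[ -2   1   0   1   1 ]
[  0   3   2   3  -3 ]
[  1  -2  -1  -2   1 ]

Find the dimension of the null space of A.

Row reduce to echelon form.
R2 ← R2 + R1: [0, 3, 2, 3, -3]
R3 ← R3 + (2/3)·R1: [0, 4, 8/3, 4, -4]
R4 ← R4 − (2/3)·R1: [0, -1, -2/3, -1, 1]
R6 ← R6 + (1/3)·R1: [0, -1, -2/3, -1, 1]
R3 ← R3 − (4/3)·R2: [0, 0, 0, 0, 0]
R4 ← R4 + (1/3)·R2: [0, 0, 0, 0, 0]
R5 ← R5 − R2: [0, 0, 0, 0, 0]
R6 ← R6 + (1/3)·R2: [0, 0, 0, 0, 0]
2 nonzero rows, so rank(A) = 2.
A has 5 columns; by rank–nullity, nullity = 5 − 2 = 3.

3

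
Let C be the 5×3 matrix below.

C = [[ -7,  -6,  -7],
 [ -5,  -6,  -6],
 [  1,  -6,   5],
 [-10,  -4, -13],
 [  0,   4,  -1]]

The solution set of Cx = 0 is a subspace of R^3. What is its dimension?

0

Row reduce to echelon form.
R2 ← R2 − (5/7)·R1: [0, -12/7, -1]
R3 ← R3 + (1/7)·R1: [0, -48/7, 4]
R4 ← R4 − (10/7)·R1: [0, 32/7, -3]
R3 ← R3 − (4)·R2: [0, 0, 8]
R4 ← R4 + (8/3)·R2: [0, 0, -17/3]
R5 ← R5 + (7/3)·R2: [0, 0, -10/3]
R4 ← R4 + (17/24)·R3: [0, 0, 0]
R5 ← R5 + (5/12)·R3: [0, 0, 0]
3 nonzero rows, so rank(C) = 3.
C has 3 columns; by rank–nullity, nullity = 3 − 3 = 0.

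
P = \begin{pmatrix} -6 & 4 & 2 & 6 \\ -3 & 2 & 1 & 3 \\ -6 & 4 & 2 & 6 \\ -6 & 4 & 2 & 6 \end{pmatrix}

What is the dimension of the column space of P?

Row reduce to echelon form.
R2 ← R2 − (1/2)·R1: [0, 0, 0, 0]
R3 ← R3 − R1: [0, 0, 0, 0]
R4 ← R4 − R1: [0, 0, 0, 0]
Echelon form has 1 nonzero row, so rank(P) = 1.
The column space has dimension equal to the rank: 1.

1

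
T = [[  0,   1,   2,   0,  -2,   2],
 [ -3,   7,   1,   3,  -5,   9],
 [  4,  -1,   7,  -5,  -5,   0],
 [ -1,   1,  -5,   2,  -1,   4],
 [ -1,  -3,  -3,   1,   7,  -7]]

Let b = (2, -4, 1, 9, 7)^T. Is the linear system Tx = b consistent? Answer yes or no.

Row reduce the augmented matrix [T | b].
Swap R1 ↔ R2
R3 ← R3 + (4/3)·R1: [0, 25/3, 25/3, -1, -35/3, 12, -13/3]
R4 ← R4 − (1/3)·R1: [0, -4/3, -16/3, 1, 2/3, 1, 31/3]
R5 ← R5 − (1/3)·R1: [0, -16/3, -10/3, 0, 26/3, -10, 25/3]
R3 ← R3 − (25/3)·R2: [0, 0, -25/3, -1, 5, -14/3, -21]
R4 ← R4 + (4/3)·R2: [0, 0, -8/3, 1, -2, 11/3, 13]
R5 ← R5 + (16/3)·R2: [0, 0, 22/3, 0, -2, 2/3, 19]
R4 ← R4 − (8/25)·R3: [0, 0, 0, 33/25, -18/5, 129/25, 493/25]
R5 ← R5 + (22/25)·R3: [0, 0, 0, -22/25, 12/5, -86/25, 13/25]
R5 ← R5 + (2/3)·R4: [0, 0, 0, 0, 0, 0, 41/3]
The echelon form has 5 nonzero rows; the last pivot sits in the augmented column, so rank(T) = 4 but rank([T|b]) = 5.
Since the ranks differ, the system is inconsistent.

no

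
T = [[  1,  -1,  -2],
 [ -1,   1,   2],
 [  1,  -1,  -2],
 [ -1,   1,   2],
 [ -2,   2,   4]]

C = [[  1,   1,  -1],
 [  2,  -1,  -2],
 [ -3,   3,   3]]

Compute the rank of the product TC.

First compute TC:
[[  5,  -4,  -5],
 [ -5,   4,   5],
 [  5,  -4,  -5],
 [ -5,   4,   5],
 [-10,   8,  10]]
Now row reduce the product.
R2 ← R2 + R1: [0, 0, 0]
R3 ← R3 − R1: [0, 0, 0]
R4 ← R4 + R1: [0, 0, 0]
R5 ← R5 + (2)·R1: [0, 0, 0]
1 nonzero row, so rank(TC) = 1.

1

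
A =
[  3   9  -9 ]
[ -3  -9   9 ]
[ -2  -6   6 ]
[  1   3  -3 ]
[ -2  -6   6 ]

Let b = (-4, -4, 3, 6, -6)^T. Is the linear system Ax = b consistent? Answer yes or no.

Row reduce the augmented matrix [A | b].
R2 ← R2 + R1: [0, 0, 0, -8]
R3 ← R3 + (2/3)·R1: [0, 0, 0, 1/3]
R4 ← R4 − (1/3)·R1: [0, 0, 0, 22/3]
R5 ← R5 + (2/3)·R1: [0, 0, 0, -26/3]
R3 ← R3 + (1/24)·R2: [0, 0, 0, 0]
R4 ← R4 + (11/12)·R2: [0, 0, 0, 0]
R5 ← R5 − (13/12)·R2: [0, 0, 0, 0]
The echelon form has 2 nonzero rows; the last pivot sits in the augmented column, so rank(A) = 1 but rank([A|b]) = 2.
Since the ranks differ, the system is inconsistent.

no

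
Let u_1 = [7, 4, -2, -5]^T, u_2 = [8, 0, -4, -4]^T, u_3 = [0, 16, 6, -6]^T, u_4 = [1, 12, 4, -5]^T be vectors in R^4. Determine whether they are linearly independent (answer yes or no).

Form the matrix with these vectors as rows and row reduce.
R2 ← R2 − (8/7)·R1: [0, -32/7, -12/7, 12/7]
R4 ← R4 − (1/7)·R1: [0, 80/7, 30/7, -30/7]
R3 ← R3 + (7/2)·R2: [0, 0, 0, 0]
R4 ← R4 + (5/2)·R2: [0, 0, 0, 0]
2 nonzero rows, so the 4 vectors span a space of dimension 2.
Since 2 < 4, the vectors are linearly dependent.

no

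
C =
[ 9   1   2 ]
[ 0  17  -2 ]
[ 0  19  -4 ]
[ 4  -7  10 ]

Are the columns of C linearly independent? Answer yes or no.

yes

Row reduce C to echelon form.
R4 ← R4 − (4/9)·R1: [0, -67/9, 82/9]
R3 ← R3 − (19/17)·R2: [0, 0, -30/17]
R4 ← R4 + (67/153)·R2: [0, 0, 140/17]
R4 ← R4 + (14/3)·R3: [0, 0, 0]
3 pivots among 3 columns.
Every column is a pivot column, so the columns are linearly independent.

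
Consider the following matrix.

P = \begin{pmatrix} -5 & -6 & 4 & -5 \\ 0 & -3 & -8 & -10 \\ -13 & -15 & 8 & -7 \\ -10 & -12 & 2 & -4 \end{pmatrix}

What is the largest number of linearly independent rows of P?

3

Row reduce to echelon form.
R3 ← R3 − (13/5)·R1: [0, 3/5, -12/5, 6]
R4 ← R4 − (2)·R1: [0, 0, -6, 6]
R3 ← R3 + (1/5)·R2: [0, 0, -4, 4]
R4 ← R4 − (3/2)·R3: [0, 0, 0, 0]
Echelon form has 3 nonzero rows, so rank(P) = 3.
The rank gives the maximum number of linearly independent rows: 3.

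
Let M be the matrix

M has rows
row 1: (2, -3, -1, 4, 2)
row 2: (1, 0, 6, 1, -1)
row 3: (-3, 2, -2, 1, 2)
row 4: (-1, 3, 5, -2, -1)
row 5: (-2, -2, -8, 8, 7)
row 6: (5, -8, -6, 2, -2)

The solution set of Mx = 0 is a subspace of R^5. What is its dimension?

1

Row reduce to echelon form.
R2 ← R2 − (1/2)·R1: [0, 3/2, 13/2, -1, -2]
R3 ← R3 + (3/2)·R1: [0, -5/2, -7/2, 7, 5]
R4 ← R4 + (1/2)·R1: [0, 3/2, 9/2, 0, 0]
R5 ← R5 + R1: [0, -5, -9, 12, 9]
R6 ← R6 − (5/2)·R1: [0, -1/2, -7/2, -8, -7]
R3 ← R3 + (5/3)·R2: [0, 0, 22/3, 16/3, 5/3]
R4 ← R4 − R2: [0, 0, -2, 1, 2]
R5 ← R5 + (10/3)·R2: [0, 0, 38/3, 26/3, 7/3]
R6 ← R6 + (1/3)·R2: [0, 0, -4/3, -25/3, -23/3]
R4 ← R4 + (3/11)·R3: [0, 0, 0, 27/11, 27/11]
R5 ← R5 − (19/11)·R3: [0, 0, 0, -6/11, -6/11]
R6 ← R6 + (2/11)·R3: [0, 0, 0, -81/11, -81/11]
R5 ← R5 + (2/9)·R4: [0, 0, 0, 0, 0]
R6 ← R6 + (3)·R4: [0, 0, 0, 0, 0]
4 nonzero rows, so rank(M) = 4.
M has 5 columns; by rank–nullity, nullity = 5 − 4 = 1.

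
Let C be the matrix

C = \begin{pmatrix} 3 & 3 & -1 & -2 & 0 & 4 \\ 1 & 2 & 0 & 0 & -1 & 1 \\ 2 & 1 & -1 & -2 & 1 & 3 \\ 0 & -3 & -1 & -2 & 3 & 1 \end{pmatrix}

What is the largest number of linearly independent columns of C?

2

Row reduce to echelon form.
R2 ← R2 − (1/3)·R1: [0, 1, 1/3, 2/3, -1, -1/3]
R3 ← R3 − (2/3)·R1: [0, -1, -1/3, -2/3, 1, 1/3]
R3 ← R3 + R2: [0, 0, 0, 0, 0, 0]
R4 ← R4 + (3)·R2: [0, 0, 0, 0, 0, 0]
Echelon form has 2 nonzero rows, so rank(C) = 2.
The rank gives the maximum number of linearly independent columns: 2.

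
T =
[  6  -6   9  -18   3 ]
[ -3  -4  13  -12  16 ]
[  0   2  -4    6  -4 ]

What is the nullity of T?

Row reduce to echelon form.
R2 ← R2 + (1/2)·R1: [0, -7, 35/2, -21, 35/2]
R3 ← R3 + (2/7)·R2: [0, 0, 1, 0, 1]
3 nonzero rows, so rank(T) = 3.
T has 5 columns; by rank–nullity, nullity = 5 − 3 = 2.

2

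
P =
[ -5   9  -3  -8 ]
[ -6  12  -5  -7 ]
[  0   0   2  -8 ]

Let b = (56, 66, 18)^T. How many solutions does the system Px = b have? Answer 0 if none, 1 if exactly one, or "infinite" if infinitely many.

infinite

Row reduce the augmented matrix [P | b].
R2 ← R2 − (6/5)·R1: [0, 6/5, -7/5, 13/5, -6/5]
The echelon form has 3 nonzero rows, and every pivot lies in the first 4 columns, so rank(P) = rank([P|b]) = 3.
The system is consistent.
rank = 3 < 4 unknowns, so there are infinitely many solutions.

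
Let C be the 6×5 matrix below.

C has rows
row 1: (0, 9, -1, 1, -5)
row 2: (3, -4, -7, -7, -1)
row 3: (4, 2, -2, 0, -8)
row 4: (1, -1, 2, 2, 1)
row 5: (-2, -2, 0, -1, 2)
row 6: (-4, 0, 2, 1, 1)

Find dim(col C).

4

Row reduce to echelon form.
Swap R1 ↔ R2
R3 ← R3 − (4/3)·R1: [0, 22/3, 22/3, 28/3, -20/3]
R4 ← R4 − (1/3)·R1: [0, 1/3, 13/3, 13/3, 4/3]
R5 ← R5 + (2/3)·R1: [0, -14/3, -14/3, -17/3, 4/3]
R6 ← R6 + (4/3)·R1: [0, -16/3, -22/3, -25/3, -1/3]
R3 ← R3 − (22/27)·R2: [0, 0, 220/27, 230/27, -70/27]
R4 ← R4 − (1/27)·R2: [0, 0, 118/27, 116/27, 41/27]
R5 ← R5 + (14/27)·R2: [0, 0, -140/27, -139/27, -34/27]
R6 ← R6 + (16/27)·R2: [0, 0, -214/27, -209/27, -89/27]
R4 ← R4 − (59/110)·R3: [0, 0, 0, -3/11, 32/11]
R5 ← R5 + (7/11)·R3: [0, 0, 0, 3/11, -32/11]
R6 ← R6 + (107/110)·R3: [0, 0, 0, 6/11, -64/11]
R5 ← R5 + R4: [0, 0, 0, 0, 0]
R6 ← R6 + (2)·R4: [0, 0, 0, 0, 0]
Echelon form has 4 nonzero rows, so rank(C) = 4.
The column space has dimension equal to the rank: 4.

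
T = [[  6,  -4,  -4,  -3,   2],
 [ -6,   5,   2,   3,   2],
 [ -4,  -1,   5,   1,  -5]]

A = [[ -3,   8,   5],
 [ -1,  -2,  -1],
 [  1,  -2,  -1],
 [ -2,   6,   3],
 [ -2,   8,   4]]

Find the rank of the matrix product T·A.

First compute TA:
[[-16,  62,  37],
 [  5, -28, -20],
 [ 26, -74, -41]]
Now row reduce the product.
R2 ← R2 + (5/16)·R1: [0, -69/8, -135/16]
R3 ← R3 + (13/8)·R1: [0, 107/4, 153/8]
R3 ← R3 + (214/69)·R2: [0, 0, -162/23]
3 nonzero rows, so rank(TA) = 3.

3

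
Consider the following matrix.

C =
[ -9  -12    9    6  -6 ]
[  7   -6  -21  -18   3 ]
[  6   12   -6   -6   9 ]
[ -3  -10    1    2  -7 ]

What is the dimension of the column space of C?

Row reduce to echelon form.
R2 ← R2 + (7/9)·R1: [0, -46/3, -14, -40/3, -5/3]
R3 ← R3 + (2/3)·R1: [0, 4, 0, -2, 5]
R4 ← R4 − (1/3)·R1: [0, -6, -2, 0, -5]
R3 ← R3 + (6/23)·R2: [0, 0, -84/23, -126/23, 105/23]
R4 ← R4 − (9/23)·R2: [0, 0, 80/23, 120/23, -100/23]
R4 ← R4 + (20/21)·R3: [0, 0, 0, 0, 0]
Echelon form has 3 nonzero rows, so rank(C) = 3.
The column space has dimension equal to the rank: 3.

3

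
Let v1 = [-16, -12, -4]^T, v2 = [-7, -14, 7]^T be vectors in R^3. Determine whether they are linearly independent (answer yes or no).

yes

Form the matrix with these vectors as rows and row reduce.
R2 ← R2 − (7/16)·R1: [0, -35/4, 35/4]
2 nonzero rows, so the 2 vectors span a space of dimension 2.
Since 2 = 2, the vectors are linearly independent.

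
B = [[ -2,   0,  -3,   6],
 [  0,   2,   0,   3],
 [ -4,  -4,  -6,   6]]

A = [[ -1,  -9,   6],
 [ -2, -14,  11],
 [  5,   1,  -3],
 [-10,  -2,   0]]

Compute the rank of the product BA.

First compute BA:
[[-73,   3,  -3],
 [-34, -34,  22],
 [-78,  74, -50]]
Now row reduce the product.
R2 ← R2 − (34/73)·R1: [0, -2584/73, 1708/73]
R3 ← R3 − (78/73)·R1: [0, 5168/73, -3416/73]
R3 ← R3 + (2)·R2: [0, 0, 0]
2 nonzero rows, so rank(BA) = 2.

2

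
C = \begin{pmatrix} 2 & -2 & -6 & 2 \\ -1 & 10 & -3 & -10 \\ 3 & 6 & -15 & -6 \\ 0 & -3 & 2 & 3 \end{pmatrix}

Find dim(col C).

Row reduce to echelon form.
R2 ← R2 + (1/2)·R1: [0, 9, -6, -9]
R3 ← R3 − (3/2)·R1: [0, 9, -6, -9]
R3 ← R3 − R2: [0, 0, 0, 0]
R4 ← R4 + (1/3)·R2: [0, 0, 0, 0]
Echelon form has 2 nonzero rows, so rank(C) = 2.
The column space has dimension equal to the rank: 2.

2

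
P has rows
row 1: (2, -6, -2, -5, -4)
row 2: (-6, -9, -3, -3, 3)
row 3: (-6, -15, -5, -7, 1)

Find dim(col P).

2

Row reduce to echelon form.
R2 ← R2 + (3)·R1: [0, -27, -9, -18, -9]
R3 ← R3 + (3)·R1: [0, -33, -11, -22, -11]
R3 ← R3 − (11/9)·R2: [0, 0, 0, 0, 0]
Echelon form has 2 nonzero rows, so rank(P) = 2.
The column space has dimension equal to the rank: 2.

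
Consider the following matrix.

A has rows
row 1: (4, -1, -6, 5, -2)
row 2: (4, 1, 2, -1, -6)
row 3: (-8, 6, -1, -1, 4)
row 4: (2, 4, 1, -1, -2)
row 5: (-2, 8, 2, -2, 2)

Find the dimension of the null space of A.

0

Row reduce to echelon form.
R2 ← R2 − R1: [0, 2, 8, -6, -4]
R3 ← R3 + (2)·R1: [0, 4, -13, 9, 0]
R4 ← R4 − (1/2)·R1: [0, 9/2, 4, -7/2, -1]
R5 ← R5 + (1/2)·R1: [0, 15/2, -1, 1/2, 1]
R3 ← R3 − (2)·R2: [0, 0, -29, 21, 8]
R4 ← R4 − (9/4)·R2: [0, 0, -14, 10, 8]
R5 ← R5 − (15/4)·R2: [0, 0, -31, 23, 16]
R4 ← R4 − (14/29)·R3: [0, 0, 0, -4/29, 120/29]
R5 ← R5 − (31/29)·R3: [0, 0, 0, 16/29, 216/29]
R5 ← R5 + (4)·R4: [0, 0, 0, 0, 24]
5 nonzero rows, so rank(A) = 5.
A has 5 columns; by rank–nullity, nullity = 5 − 5 = 0.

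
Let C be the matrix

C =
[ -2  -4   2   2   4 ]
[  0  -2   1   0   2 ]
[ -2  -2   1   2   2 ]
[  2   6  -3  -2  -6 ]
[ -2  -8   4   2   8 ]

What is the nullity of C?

Row reduce to echelon form.
R3 ← R3 − R1: [0, 2, -1, 0, -2]
R4 ← R4 + R1: [0, 2, -1, 0, -2]
R5 ← R5 − R1: [0, -4, 2, 0, 4]
R3 ← R3 + R2: [0, 0, 0, 0, 0]
R4 ← R4 + R2: [0, 0, 0, 0, 0]
R5 ← R5 − (2)·R2: [0, 0, 0, 0, 0]
2 nonzero rows, so rank(C) = 2.
C has 5 columns; by rank–nullity, nullity = 5 − 2 = 3.

3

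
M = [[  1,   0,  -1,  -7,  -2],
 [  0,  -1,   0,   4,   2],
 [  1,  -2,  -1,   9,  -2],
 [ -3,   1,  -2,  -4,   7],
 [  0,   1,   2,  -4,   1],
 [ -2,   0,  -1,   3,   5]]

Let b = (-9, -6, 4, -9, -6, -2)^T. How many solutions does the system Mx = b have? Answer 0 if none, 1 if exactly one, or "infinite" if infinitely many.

Row reduce the augmented matrix [M | b].
R3 ← R3 − R1: [0, -2, 0, 16, 0, 13]
R4 ← R4 + (3)·R1: [0, 1, -5, -25, 1, -36]
R6 ← R6 + (2)·R1: [0, 0, -3, -11, 1, -20]
R3 ← R3 − (2)·R2: [0, 0, 0, 8, -4, 25]
R4 ← R4 + R2: [0, 0, -5, -21, 3, -42]
R5 ← R5 + R2: [0, 0, 2, 0, 3, -12]
Swap R3 ↔ R4
R5 ← R5 + (2/5)·R3: [0, 0, 0, -42/5, 21/5, -144/5]
R6 ← R6 − (3/5)·R3: [0, 0, 0, 8/5, -4/5, 26/5]
R5 ← R5 + (21/20)·R4: [0, 0, 0, 0, 0, -51/20]
R6 ← R6 − (1/5)·R4: [0, 0, 0, 0, 0, 1/5]
R6 ← R6 + (4/51)·R5: [0, 0, 0, 0, 0, 0]
The echelon form has 5 nonzero rows; the last pivot sits in the augmented column, so rank(M) = 4 but rank([M|b]) = 5.
Since the ranks differ, the system is inconsistent.
It has no solutions.

0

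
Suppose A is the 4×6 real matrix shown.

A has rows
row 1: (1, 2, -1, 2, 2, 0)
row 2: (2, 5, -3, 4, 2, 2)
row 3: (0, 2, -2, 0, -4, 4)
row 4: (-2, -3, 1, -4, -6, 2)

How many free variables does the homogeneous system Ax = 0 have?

Row reduce to echelon form.
R2 ← R2 − (2)·R1: [0, 1, -1, 0, -2, 2]
R4 ← R4 + (2)·R1: [0, 1, -1, 0, -2, 2]
R3 ← R3 − (2)·R2: [0, 0, 0, 0, 0, 0]
R4 ← R4 − R2: [0, 0, 0, 0, 0, 0]
2 nonzero rows, so rank(A) = 2.
A has 6 columns; by rank–nullity, nullity = 6 − 2 = 4.

4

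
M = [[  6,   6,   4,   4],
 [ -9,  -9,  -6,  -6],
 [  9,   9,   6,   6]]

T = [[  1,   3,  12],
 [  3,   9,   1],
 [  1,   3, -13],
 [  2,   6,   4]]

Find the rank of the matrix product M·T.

1

First compute MT:
[[ 36, 108,  42],
 [-54, -162, -63],
 [ 54, 162,  63]]
Now row reduce the product.
R2 ← R2 + (3/2)·R1: [0, 0, 0]
R3 ← R3 − (3/2)·R1: [0, 0, 0]
1 nonzero row, so rank(MT) = 1.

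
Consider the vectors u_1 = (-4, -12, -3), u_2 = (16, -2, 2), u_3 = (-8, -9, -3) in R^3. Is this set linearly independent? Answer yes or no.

Form the matrix with these vectors as rows and row reduce.
R2 ← R2 + (4)·R1: [0, -50, -10]
R3 ← R3 − (2)·R1: [0, 15, 3]
R3 ← R3 + (3/10)·R2: [0, 0, 0]
2 nonzero rows, so the 3 vectors span a space of dimension 2.
Since 2 < 3, the vectors are linearly dependent.

no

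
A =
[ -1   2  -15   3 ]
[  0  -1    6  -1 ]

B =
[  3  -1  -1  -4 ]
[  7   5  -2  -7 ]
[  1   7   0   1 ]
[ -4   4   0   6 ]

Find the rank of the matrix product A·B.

2

First compute AB:
[[-16, -82,  -3,  -7],
 [  3,  33,   2,   7]]
Now row reduce the product.
R2 ← R2 + (3/16)·R1: [0, 141/8, 23/16, 91/16]
2 nonzero rows, so rank(AB) = 2.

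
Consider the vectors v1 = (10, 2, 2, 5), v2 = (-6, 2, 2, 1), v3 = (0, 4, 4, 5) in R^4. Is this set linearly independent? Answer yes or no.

Form the matrix with these vectors as rows and row reduce.
R2 ← R2 + (3/5)·R1: [0, 16/5, 16/5, 4]
R3 ← R3 − (5/4)·R2: [0, 0, 0, 0]
2 nonzero rows, so the 3 vectors span a space of dimension 2.
Since 2 < 3, the vectors are linearly dependent.

no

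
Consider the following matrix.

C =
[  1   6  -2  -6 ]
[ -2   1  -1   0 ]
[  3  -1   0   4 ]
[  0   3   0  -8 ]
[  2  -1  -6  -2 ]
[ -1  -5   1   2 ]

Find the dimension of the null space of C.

0

Row reduce to echelon form.
R2 ← R2 + (2)·R1: [0, 13, -5, -12]
R3 ← R3 − (3)·R1: [0, -19, 6, 22]
R5 ← R5 − (2)·R1: [0, -13, -2, 10]
R6 ← R6 + R1: [0, 1, -1, -4]
R3 ← R3 + (19/13)·R2: [0, 0, -17/13, 58/13]
R4 ← R4 − (3/13)·R2: [0, 0, 15/13, -68/13]
R5 ← R5 + R2: [0, 0, -7, -2]
R6 ← R6 − (1/13)·R2: [0, 0, -8/13, -40/13]
R4 ← R4 + (15/17)·R3: [0, 0, 0, -22/17]
R5 ← R5 − (91/17)·R3: [0, 0, 0, -440/17]
R6 ← R6 − (8/17)·R3: [0, 0, 0, -88/17]
R5 ← R5 − (20)·R4: [0, 0, 0, 0]
R6 ← R6 − (4)·R4: [0, 0, 0, 0]
4 nonzero rows, so rank(C) = 4.
C has 4 columns; by rank–nullity, nullity = 4 − 4 = 0.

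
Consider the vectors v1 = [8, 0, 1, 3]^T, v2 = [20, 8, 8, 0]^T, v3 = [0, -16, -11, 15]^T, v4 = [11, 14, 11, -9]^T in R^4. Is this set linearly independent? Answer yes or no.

Form the matrix with these vectors as rows and row reduce.
R2 ← R2 − (5/2)·R1: [0, 8, 11/2, -15/2]
R4 ← R4 − (11/8)·R1: [0, 14, 77/8, -105/8]
R3 ← R3 + (2)·R2: [0, 0, 0, 0]
R4 ← R4 − (7/4)·R2: [0, 0, 0, 0]
2 nonzero rows, so the 4 vectors span a space of dimension 2.
Since 2 < 4, the vectors are linearly dependent.

no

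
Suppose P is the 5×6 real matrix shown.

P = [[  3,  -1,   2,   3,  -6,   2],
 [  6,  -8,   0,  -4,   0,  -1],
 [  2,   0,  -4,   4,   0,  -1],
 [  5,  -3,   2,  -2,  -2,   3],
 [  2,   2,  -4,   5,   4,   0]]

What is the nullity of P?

Row reduce to echelon form.
R2 ← R2 − (2)·R1: [0, -6, -4, -10, 12, -5]
R3 ← R3 − (2/3)·R1: [0, 2/3, -16/3, 2, 4, -7/3]
R4 ← R4 − (5/3)·R1: [0, -4/3, -4/3, -7, 8, -1/3]
R5 ← R5 − (2/3)·R1: [0, 8/3, -16/3, 3, 8, -4/3]
R3 ← R3 + (1/9)·R2: [0, 0, -52/9, 8/9, 16/3, -26/9]
R4 ← R4 − (2/9)·R2: [0, 0, -4/9, -43/9, 16/3, 7/9]
R5 ← R5 + (4/9)·R2: [0, 0, -64/9, -13/9, 40/3, -32/9]
R4 ← R4 − (1/13)·R3: [0, 0, 0, -63/13, 64/13, 1]
R5 ← R5 − (16/13)·R3: [0, 0, 0, -33/13, 88/13, 0]
R5 ← R5 − (11/21)·R4: [0, 0, 0, 0, 88/21, -11/21]
5 nonzero rows, so rank(P) = 5.
P has 6 columns; by rank–nullity, nullity = 6 − 5 = 1.

1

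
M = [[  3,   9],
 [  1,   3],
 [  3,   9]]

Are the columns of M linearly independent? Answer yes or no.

Row reduce M to echelon form.
R2 ← R2 − (1/3)·R1: [0, 0]
R3 ← R3 − R1: [0, 0]
1 pivot among 2 columns.
Only 1 < 2 pivot columns, so the columns are linearly dependent.

no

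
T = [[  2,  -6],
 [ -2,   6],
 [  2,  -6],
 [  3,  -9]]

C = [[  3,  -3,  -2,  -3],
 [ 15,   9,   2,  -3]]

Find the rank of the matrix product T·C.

First compute TC:
[[-84, -60, -16,  12],
 [ 84,  60,  16, -12],
 [-84, -60, -16,  12],
 [-126, -90, -24,  18]]
Now row reduce the product.
R2 ← R2 + R1: [0, 0, 0, 0]
R3 ← R3 − R1: [0, 0, 0, 0]
R4 ← R4 − (3/2)·R1: [0, 0, 0, 0]
1 nonzero row, so rank(TC) = 1.

1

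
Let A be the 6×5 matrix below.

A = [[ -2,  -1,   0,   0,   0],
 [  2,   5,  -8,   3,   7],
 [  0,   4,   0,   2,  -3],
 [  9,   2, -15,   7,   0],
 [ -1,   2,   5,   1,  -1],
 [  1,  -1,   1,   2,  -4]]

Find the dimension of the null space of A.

0

Row reduce to echelon form.
R2 ← R2 + R1: [0, 4, -8, 3, 7]
R4 ← R4 + (9/2)·R1: [0, -5/2, -15, 7, 0]
R5 ← R5 − (1/2)·R1: [0, 5/2, 5, 1, -1]
R6 ← R6 + (1/2)·R1: [0, -3/2, 1, 2, -4]
R3 ← R3 − R2: [0, 0, 8, -1, -10]
R4 ← R4 + (5/8)·R2: [0, 0, -20, 71/8, 35/8]
R5 ← R5 − (5/8)·R2: [0, 0, 10, -7/8, -43/8]
R6 ← R6 + (3/8)·R2: [0, 0, -2, 25/8, -11/8]
R4 ← R4 + (5/2)·R3: [0, 0, 0, 51/8, -165/8]
R5 ← R5 − (5/4)·R3: [0, 0, 0, 3/8, 57/8]
R6 ← R6 + (1/4)·R3: [0, 0, 0, 23/8, -31/8]
R5 ← R5 − (1/17)·R4: [0, 0, 0, 0, 567/68]
R6 ← R6 − (23/51)·R4: [0, 0, 0, 0, 369/68]
R6 ← R6 − (41/63)·R5: [0, 0, 0, 0, 0]
5 nonzero rows, so rank(A) = 5.
A has 5 columns; by rank–nullity, nullity = 5 − 5 = 0.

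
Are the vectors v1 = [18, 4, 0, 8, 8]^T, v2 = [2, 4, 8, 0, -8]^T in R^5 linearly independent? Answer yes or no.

Form the matrix with these vectors as rows and row reduce.
R2 ← R2 − (1/9)·R1: [0, 32/9, 8, -8/9, -80/9]
2 nonzero rows, so the 2 vectors span a space of dimension 2.
Since 2 = 2, the vectors are linearly independent.

yes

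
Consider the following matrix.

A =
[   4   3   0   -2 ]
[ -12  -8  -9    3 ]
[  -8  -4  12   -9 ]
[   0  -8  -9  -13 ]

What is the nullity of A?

0

Row reduce to echelon form.
R2 ← R2 + (3)·R1: [0, 1, -9, -3]
R3 ← R3 + (2)·R1: [0, 2, 12, -13]
R3 ← R3 − (2)·R2: [0, 0, 30, -7]
R4 ← R4 + (8)·R2: [0, 0, -81, -37]
R4 ← R4 + (27/10)·R3: [0, 0, 0, -559/10]
4 nonzero rows, so rank(A) = 4.
A has 4 columns; by rank–nullity, nullity = 4 − 4 = 0.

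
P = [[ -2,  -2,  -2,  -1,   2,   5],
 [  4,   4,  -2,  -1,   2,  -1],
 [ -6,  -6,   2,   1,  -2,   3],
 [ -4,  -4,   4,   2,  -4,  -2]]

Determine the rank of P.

2

Row reduce to echelon form.
R2 ← R2 + (2)·R1: [0, 0, -6, -3, 6, 9]
R3 ← R3 − (3)·R1: [0, 0, 8, 4, -8, -12]
R4 ← R4 − (2)·R1: [0, 0, 8, 4, -8, -12]
R3 ← R3 + (4/3)·R2: [0, 0, 0, 0, 0, 0]
R4 ← R4 + (4/3)·R2: [0, 0, 0, 0, 0, 0]
Echelon form has 2 nonzero rows, so rank(P) = 2.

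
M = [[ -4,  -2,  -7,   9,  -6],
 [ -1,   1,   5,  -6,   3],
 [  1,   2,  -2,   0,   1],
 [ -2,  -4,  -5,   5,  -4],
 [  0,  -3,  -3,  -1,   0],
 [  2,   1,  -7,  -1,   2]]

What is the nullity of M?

Row reduce to echelon form.
R2 ← R2 − (1/4)·R1: [0, 3/2, 27/4, -33/4, 9/2]
R3 ← R3 + (1/4)·R1: [0, 3/2, -15/4, 9/4, -1/2]
R4 ← R4 − (1/2)·R1: [0, -3, -3/2, 1/2, -1]
R6 ← R6 + (1/2)·R1: [0, 0, -21/2, 7/2, -1]
R3 ← R3 − R2: [0, 0, -21/2, 21/2, -5]
R4 ← R4 + (2)·R2: [0, 0, 12, -16, 8]
R5 ← R5 + (2)·R2: [0, 0, 21/2, -35/2, 9]
R4 ← R4 + (8/7)·R3: [0, 0, 0, -4, 16/7]
R5 ← R5 + R3: [0, 0, 0, -7, 4]
R6 ← R6 − R3: [0, 0, 0, -7, 4]
R5 ← R5 − (7/4)·R4: [0, 0, 0, 0, 0]
R6 ← R6 − (7/4)·R4: [0, 0, 0, 0, 0]
4 nonzero rows, so rank(M) = 4.
M has 5 columns; by rank–nullity, nullity = 5 − 4 = 1.

1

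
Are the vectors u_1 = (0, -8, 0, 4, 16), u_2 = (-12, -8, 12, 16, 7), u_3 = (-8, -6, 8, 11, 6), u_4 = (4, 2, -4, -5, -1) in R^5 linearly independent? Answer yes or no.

no

Form the matrix with these vectors as rows and row reduce.
Swap R1 ↔ R2
R3 ← R3 − (2/3)·R1: [0, -2/3, 0, 1/3, 4/3]
R4 ← R4 + (1/3)·R1: [0, -2/3, 0, 1/3, 4/3]
R3 ← R3 − (1/12)·R2: [0, 0, 0, 0, 0]
R4 ← R4 − (1/12)·R2: [0, 0, 0, 0, 0]
2 nonzero rows, so the 4 vectors span a space of dimension 2.
Since 2 < 4, the vectors are linearly dependent.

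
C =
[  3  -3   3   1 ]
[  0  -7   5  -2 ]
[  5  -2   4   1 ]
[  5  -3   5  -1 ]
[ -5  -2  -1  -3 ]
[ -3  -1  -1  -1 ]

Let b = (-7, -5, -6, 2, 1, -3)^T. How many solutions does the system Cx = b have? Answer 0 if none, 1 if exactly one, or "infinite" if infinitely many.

Row reduce the augmented matrix [C | b].
R3 ← R3 − (5/3)·R1: [0, 3, -1, -2/3, 17/3]
R4 ← R4 − (5/3)·R1: [0, 2, 0, -8/3, 41/3]
R5 ← R5 + (5/3)·R1: [0, -7, 4, -4/3, -32/3]
R6 ← R6 + R1: [0, -4, 2, 0, -10]
R3 ← R3 + (3/7)·R2: [0, 0, 8/7, -32/21, 74/21]
R4 ← R4 + (2/7)·R2: [0, 0, 10/7, -68/21, 257/21]
R5 ← R5 − R2: [0, 0, -1, 2/3, -17/3]
R6 ← R6 − (4/7)·R2: [0, 0, -6/7, 8/7, -50/7]
R4 ← R4 − (5/4)·R3: [0, 0, 0, -4/3, 47/6]
R5 ← R5 + (7/8)·R3: [0, 0, 0, -2/3, -31/12]
R6 ← R6 + (3/4)·R3: [0, 0, 0, 0, -9/2]
R5 ← R5 − (1/2)·R4: [0, 0, 0, 0, -13/2]
R6 ← R6 − (9/13)·R5: [0, 0, 0, 0, 0]
The echelon form has 5 nonzero rows; the last pivot sits in the augmented column, so rank(C) = 4 but rank([C|b]) = 5.
Since the ranks differ, the system is inconsistent.
It has no solutions.

0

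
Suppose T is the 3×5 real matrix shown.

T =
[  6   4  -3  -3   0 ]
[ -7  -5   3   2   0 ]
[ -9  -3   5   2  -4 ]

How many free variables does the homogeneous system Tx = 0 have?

2

Row reduce to echelon form.
R2 ← R2 + (7/6)·R1: [0, -1/3, -1/2, -3/2, 0]
R3 ← R3 + (3/2)·R1: [0, 3, 1/2, -5/2, -4]
R3 ← R3 + (9)·R2: [0, 0, -4, -16, -4]
3 nonzero rows, so rank(T) = 3.
T has 5 columns; by rank–nullity, nullity = 5 − 3 = 2.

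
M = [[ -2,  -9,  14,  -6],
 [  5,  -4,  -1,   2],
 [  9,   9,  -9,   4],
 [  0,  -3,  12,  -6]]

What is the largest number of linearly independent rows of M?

3

Row reduce to echelon form.
R2 ← R2 + (5/2)·R1: [0, -53/2, 34, -13]
R3 ← R3 + (9/2)·R1: [0, -63/2, 54, -23]
R3 ← R3 − (63/53)·R2: [0, 0, 720/53, -400/53]
R4 ← R4 − (6/53)·R2: [0, 0, 432/53, -240/53]
R4 ← R4 − (3/5)·R3: [0, 0, 0, 0]
Echelon form has 3 nonzero rows, so rank(M) = 3.
The rank gives the maximum number of linearly independent rows: 3.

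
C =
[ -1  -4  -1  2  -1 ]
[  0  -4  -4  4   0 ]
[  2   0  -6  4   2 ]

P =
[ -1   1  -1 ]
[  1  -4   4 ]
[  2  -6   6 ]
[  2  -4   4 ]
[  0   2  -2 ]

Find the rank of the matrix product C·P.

First compute CP:
[[ -1,  11, -11],
 [ -4,  24, -24],
 [ -6,  26, -26]]
Now row reduce the product.
R2 ← R2 − (4)·R1: [0, -20, 20]
R3 ← R3 − (6)·R1: [0, -40, 40]
R3 ← R3 − (2)·R2: [0, 0, 0]
2 nonzero rows, so rank(CP) = 2.

2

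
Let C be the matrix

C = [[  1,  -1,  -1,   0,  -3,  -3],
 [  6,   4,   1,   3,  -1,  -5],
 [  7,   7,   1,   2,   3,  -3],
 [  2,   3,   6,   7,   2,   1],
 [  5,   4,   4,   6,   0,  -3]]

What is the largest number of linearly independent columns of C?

Row reduce to echelon form.
R2 ← R2 − (6)·R1: [0, 10, 7, 3, 17, 13]
R3 ← R3 − (7)·R1: [0, 14, 8, 2, 24, 18]
R4 ← R4 − (2)·R1: [0, 5, 8, 7, 8, 7]
R5 ← R5 − (5)·R1: [0, 9, 9, 6, 15, 12]
R3 ← R3 − (7/5)·R2: [0, 0, -9/5, -11/5, 1/5, -1/5]
R4 ← R4 − (1/2)·R2: [0, 0, 9/2, 11/2, -1/2, 1/2]
R5 ← R5 − (9/10)·R2: [0, 0, 27/10, 33/10, -3/10, 3/10]
R4 ← R4 + (5/2)·R3: [0, 0, 0, 0, 0, 0]
R5 ← R5 + (3/2)·R3: [0, 0, 0, 0, 0, 0]
Echelon form has 3 nonzero rows, so rank(C) = 3.
The rank gives the maximum number of linearly independent columns: 3.

3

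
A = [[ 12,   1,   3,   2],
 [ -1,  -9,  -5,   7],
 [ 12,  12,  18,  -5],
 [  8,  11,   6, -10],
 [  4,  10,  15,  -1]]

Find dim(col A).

4

Row reduce to echelon form.
R2 ← R2 + (1/12)·R1: [0, -107/12, -19/4, 43/6]
R3 ← R3 − R1: [0, 11, 15, -7]
R4 ← R4 − (2/3)·R1: [0, 31/3, 4, -34/3]
R5 ← R5 − (1/3)·R1: [0, 29/3, 14, -5/3]
R3 ← R3 + (132/107)·R2: [0, 0, 978/107, 197/107]
R4 ← R4 + (124/107)·R2: [0, 0, -161/107, -324/107]
R5 ← R5 + (116/107)·R2: [0, 0, 947/107, 653/107]
R4 ← R4 + (161/978)·R3: [0, 0, 0, -2665/978]
R5 ← R5 − (947/978)·R3: [0, 0, 0, 4225/978]
R5 ← R5 + (65/41)·R4: [0, 0, 0, 0]
Echelon form has 4 nonzero rows, so rank(A) = 4.
The column space has dimension equal to the rank: 4.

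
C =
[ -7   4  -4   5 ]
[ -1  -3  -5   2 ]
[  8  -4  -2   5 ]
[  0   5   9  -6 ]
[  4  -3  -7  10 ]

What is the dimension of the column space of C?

3

Row reduce to echelon form.
R2 ← R2 − (1/7)·R1: [0, -25/7, -31/7, 9/7]
R3 ← R3 + (8/7)·R1: [0, 4/7, -46/7, 75/7]
R5 ← R5 + (4/7)·R1: [0, -5/7, -65/7, 90/7]
R3 ← R3 + (4/25)·R2: [0, 0, -182/25, 273/25]
R4 ← R4 + (7/5)·R2: [0, 0, 14/5, -21/5]
R5 ← R5 − (1/5)·R2: [0, 0, -42/5, 63/5]
R4 ← R4 + (5/13)·R3: [0, 0, 0, 0]
R5 ← R5 − (15/13)·R3: [0, 0, 0, 0]
Echelon form has 3 nonzero rows, so rank(C) = 3.
The column space has dimension equal to the rank: 3.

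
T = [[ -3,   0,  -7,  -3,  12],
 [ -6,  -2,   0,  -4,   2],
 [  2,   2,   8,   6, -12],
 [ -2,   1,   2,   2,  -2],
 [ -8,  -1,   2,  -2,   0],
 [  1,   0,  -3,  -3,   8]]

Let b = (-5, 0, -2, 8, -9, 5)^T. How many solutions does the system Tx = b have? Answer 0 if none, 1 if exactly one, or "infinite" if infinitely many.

Row reduce the augmented matrix [T | b].
R2 ← R2 − (2)·R1: [0, -2, 14, 2, -22, 10]
R3 ← R3 + (2/3)·R1: [0, 2, 10/3, 4, -4, -16/3]
R4 ← R4 − (2/3)·R1: [0, 1, 20/3, 4, -10, 34/3]
R5 ← R5 − (8/3)·R1: [0, -1, 62/3, 6, -32, 13/3]
R6 ← R6 + (1/3)·R1: [0, 0, -16/3, -4, 12, 10/3]
R3 ← R3 + R2: [0, 0, 52/3, 6, -26, 14/3]
R4 ← R4 + (1/2)·R2: [0, 0, 41/3, 5, -21, 49/3]
R5 ← R5 − (1/2)·R2: [0, 0, 41/3, 5, -21, -2/3]
R4 ← R4 − (41/52)·R3: [0, 0, 0, 7/26, -1/2, 329/26]
R5 ← R5 − (41/52)·R3: [0, 0, 0, 7/26, -1/2, -113/26]
R6 ← R6 + (4/13)·R3: [0, 0, 0, -28/13, 4, 62/13]
R5 ← R5 − R4: [0, 0, 0, 0, 0, -17]
R6 ← R6 + (8)·R4: [0, 0, 0, 0, 0, 106]
R6 ← R6 + (106/17)·R5: [0, 0, 0, 0, 0, 0]
The echelon form has 5 nonzero rows; the last pivot sits in the augmented column, so rank(T) = 4 but rank([T|b]) = 5.
Since the ranks differ, the system is inconsistent.
It has no solutions.

0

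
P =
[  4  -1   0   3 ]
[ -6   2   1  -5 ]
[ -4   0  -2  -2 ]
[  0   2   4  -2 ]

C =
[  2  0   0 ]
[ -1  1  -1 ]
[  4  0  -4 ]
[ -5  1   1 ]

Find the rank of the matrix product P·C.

2

First compute PC:
[[ -6,   2,   4],
 [ 15,  -3, -11],
 [ -6,  -2,   6],
 [ 24,   0, -20]]
Now row reduce the product.
R2 ← R2 + (5/2)·R1: [0, 2, -1]
R3 ← R3 − R1: [0, -4, 2]
R4 ← R4 + (4)·R1: [0, 8, -4]
R3 ← R3 + (2)·R2: [0, 0, 0]
R4 ← R4 − (4)·R2: [0, 0, 0]
2 nonzero rows, so rank(PC) = 2.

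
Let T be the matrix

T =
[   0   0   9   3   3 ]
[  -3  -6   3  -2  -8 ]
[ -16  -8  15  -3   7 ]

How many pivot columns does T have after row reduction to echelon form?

3

Row reduce to echelon form.
Swap R1 ↔ R2
R3 ← R3 − (16/3)·R1: [0, 24, -1, 23/3, 149/3]
Swap R2 ↔ R3
Echelon form has 3 nonzero rows, so rank(T) = 3.
Each nonzero row contributes one pivot column: 3 pivot columns.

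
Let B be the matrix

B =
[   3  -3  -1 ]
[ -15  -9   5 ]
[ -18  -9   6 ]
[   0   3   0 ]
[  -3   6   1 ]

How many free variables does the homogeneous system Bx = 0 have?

1

Row reduce to echelon form.
R2 ← R2 + (5)·R1: [0, -24, 0]
R3 ← R3 + (6)·R1: [0, -27, 0]
R5 ← R5 + R1: [0, 3, 0]
R3 ← R3 − (9/8)·R2: [0, 0, 0]
R4 ← R4 + (1/8)·R2: [0, 0, 0]
R5 ← R5 + (1/8)·R2: [0, 0, 0]
2 nonzero rows, so rank(B) = 2.
B has 3 columns; by rank–nullity, nullity = 3 − 2 = 1.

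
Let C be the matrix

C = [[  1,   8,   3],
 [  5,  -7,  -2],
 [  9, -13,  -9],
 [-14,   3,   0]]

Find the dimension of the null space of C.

Row reduce to echelon form.
R2 ← R2 − (5)·R1: [0, -47, -17]
R3 ← R3 − (9)·R1: [0, -85, -36]
R4 ← R4 + (14)·R1: [0, 115, 42]
R3 ← R3 − (85/47)·R2: [0, 0, -247/47]
R4 ← R4 + (115/47)·R2: [0, 0, 19/47]
R4 ← R4 + (1/13)·R3: [0, 0, 0]
3 nonzero rows, so rank(C) = 3.
C has 3 columns; by rank–nullity, nullity = 3 − 3 = 0.

0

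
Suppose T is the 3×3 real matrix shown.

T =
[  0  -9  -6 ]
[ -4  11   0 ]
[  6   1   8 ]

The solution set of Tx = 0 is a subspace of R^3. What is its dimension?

0

Row reduce to echelon form.
Swap R1 ↔ R2
R3 ← R3 + (3/2)·R1: [0, 35/2, 8]
R3 ← R3 + (35/18)·R2: [0, 0, -11/3]
3 nonzero rows, so rank(T) = 3.
T has 3 columns; by rank–nullity, nullity = 3 − 3 = 0.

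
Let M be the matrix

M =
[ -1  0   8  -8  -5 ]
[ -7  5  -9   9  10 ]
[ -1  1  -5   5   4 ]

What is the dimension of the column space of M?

2

Row reduce to echelon form.
R2 ← R2 − (7)·R1: [0, 5, -65, 65, 45]
R3 ← R3 − R1: [0, 1, -13, 13, 9]
R3 ← R3 − (1/5)·R2: [0, 0, 0, 0, 0]
Echelon form has 2 nonzero rows, so rank(M) = 2.
The column space has dimension equal to the rank: 2.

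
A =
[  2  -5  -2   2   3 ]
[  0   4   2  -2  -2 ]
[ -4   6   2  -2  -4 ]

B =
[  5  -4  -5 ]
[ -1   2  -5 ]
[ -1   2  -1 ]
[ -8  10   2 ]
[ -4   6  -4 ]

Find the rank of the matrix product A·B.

First compute AB:
[[-11,  16,   9],
 [ 18, -20, -18],
 [  4, -12,   0]]
Now row reduce the product.
R2 ← R2 + (18/11)·R1: [0, 68/11, -36/11]
R3 ← R3 + (4/11)·R1: [0, -68/11, 36/11]
R3 ← R3 + R2: [0, 0, 0]
2 nonzero rows, so rank(AB) = 2.

2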